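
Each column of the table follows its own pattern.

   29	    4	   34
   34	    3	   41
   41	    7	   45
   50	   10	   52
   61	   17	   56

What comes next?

First component: differences are 5, 7, 9, … (increasing by 2 each time), so 29, 34, 41, 50, 61 → 74.
Second component: each term is the sum of the two before it; 4, 3, 7, 10, 17 → 27.
Third component — alternating steps +7, +4, +7, +4, …: 34, 41, 45, 52, 56 → 63.
So the next row is 74  27  63.

74  27  63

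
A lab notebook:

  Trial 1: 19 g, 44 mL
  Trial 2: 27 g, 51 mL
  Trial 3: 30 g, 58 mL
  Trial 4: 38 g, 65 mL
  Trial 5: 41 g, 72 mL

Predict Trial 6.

49 g, 79 mL

G — alternating steps +8, +3, +8, +3, …: 19, 27, 30, 38, 41 → 49.
For the mL, +7 each step: 44, 51, 58, 65, 72 → 79.
Putting it together: 49 g, 79 mL.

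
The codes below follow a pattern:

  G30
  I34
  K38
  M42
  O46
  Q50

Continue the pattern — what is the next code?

Letter: letters move forward 2 places in the alphabet, so G, I, K, M, O, Q → S.
Second component: +4 each step; 30, 34, 38, 42, 46, 50 → 54.
So the next code is S54.

S54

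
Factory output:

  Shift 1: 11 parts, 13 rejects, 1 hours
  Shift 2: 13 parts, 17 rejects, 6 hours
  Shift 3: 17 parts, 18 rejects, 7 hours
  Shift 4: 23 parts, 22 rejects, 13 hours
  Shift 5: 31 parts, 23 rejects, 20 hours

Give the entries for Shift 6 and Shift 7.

41 parts, 27 rejects, 33 hours; 53 parts, 28 rejects, 53 hours

Parts — differences are 2, 4, 6, … (increasing by 2 each time): 11, 13, 17, 23, 31 → 41 → 53.
Rejects: alternating steps +4, +1, +4, +1, …; 13, 17, 18, 22, 23 → 27 → 28.
Hours — each term is the sum of the two before it: 1, 6, 7, 13, 20 → 33 → 53.
So the next two lines are 41 parts, 27 rejects, 33 hours and 53 parts, 28 rejects, 53 hours.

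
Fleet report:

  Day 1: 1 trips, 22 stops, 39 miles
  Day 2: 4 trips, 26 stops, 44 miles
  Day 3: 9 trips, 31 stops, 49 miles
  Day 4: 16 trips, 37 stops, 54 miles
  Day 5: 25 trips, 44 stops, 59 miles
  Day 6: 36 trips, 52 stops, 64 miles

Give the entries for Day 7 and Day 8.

Trips: 1, 4, 9, 16, 25, 36 → 49 → 64 (perfect squares: 1², 2², 3², …).
For the stops, differences are 4, 5, 6, … (increasing by 1 each time): 22, 26, 31, 37, 44, 52 → 61 → 71.
Miles — +5 each step: 39, 44, 49, 54, 59, 64 → 69 → 74.
So the next two records are 49 trips, 61 stops, 69 miles and 64 trips, 71 stops, 74 miles.

49 trips, 61 stops, 69 miles; 64 trips, 71 stops, 74 miles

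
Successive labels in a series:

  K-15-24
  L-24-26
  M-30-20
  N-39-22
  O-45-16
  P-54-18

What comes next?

Q-60-12

Letter — letters move forward 1 place in the alphabet: K, L, M, N, O, P → Q.
Second component: alternating steps +9, +6, +9, +6, …, so 15, 24, 30, 39, 45, 54 → 60.
Third component: alternating steps +2, −6, +2, −6, …; 24, 26, 20, 22, 16, 18 → 12.
Putting it together: Q-60-12.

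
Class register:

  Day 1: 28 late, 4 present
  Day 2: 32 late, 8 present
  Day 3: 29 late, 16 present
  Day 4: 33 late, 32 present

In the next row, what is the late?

Late — alternating steps +4, −3, +4, −3, …: 28, 32, 29, 33 → 30.

30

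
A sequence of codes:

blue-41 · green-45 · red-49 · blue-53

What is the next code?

green-57

Colour: repeats blue → green → red; blue, green, red, blue → green.
Second component: +4 each step; 41, 45, 49, 53 → 57.
Combining the parts gives green-57.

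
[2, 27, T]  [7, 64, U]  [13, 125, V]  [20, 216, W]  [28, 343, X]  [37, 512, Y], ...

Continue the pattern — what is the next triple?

For the first part, differences are 5, 6, 7, … (increasing by 1 each time): 2, 7, 13, 20, 28, 37 → 47.
Second part — perfect cubes: 3³, 4³, 5³, …: 27, 64, 125, 216, 343, 512 → 729.
Letter — letters move forward 1 place in the alphabet: T, U, V, W, X, Y → Z.
Putting it together: [47, 729, Z].

[47, 729, Z]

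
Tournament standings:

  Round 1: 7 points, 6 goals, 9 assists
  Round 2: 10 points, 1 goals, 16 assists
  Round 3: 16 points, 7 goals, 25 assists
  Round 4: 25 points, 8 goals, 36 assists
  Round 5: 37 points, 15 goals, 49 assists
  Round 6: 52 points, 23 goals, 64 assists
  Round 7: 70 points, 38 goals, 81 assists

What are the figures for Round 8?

91 points, 61 goals, 100 assists

For the points, differences are 3, 6, 9, … (increasing by 3 each time): 7, 10, 16, 25, 37, 52, 70 → 91.
For the goals, each term is the sum of the two before it: 6, 1, 7, 8, 15, 23, 38 → 61.
Assists: perfect squares: 3², 4², 5², …, so 9, 16, 25, 36, 49, 64, 81 → 100.
Putting it together: 91 points, 61 goals, 100 assists.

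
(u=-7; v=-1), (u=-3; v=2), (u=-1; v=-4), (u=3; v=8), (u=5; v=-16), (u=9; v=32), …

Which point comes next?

(u=11; v=-64)

U — alternating steps +4, +2, +4, +2, …: -7, -3, -1, 3, 5, 9 → 11.
For the v, ×(-2) each step: -1, 2, -4, 8, -16, 32 → -64.
Combining the parts gives (u=11; v=-64).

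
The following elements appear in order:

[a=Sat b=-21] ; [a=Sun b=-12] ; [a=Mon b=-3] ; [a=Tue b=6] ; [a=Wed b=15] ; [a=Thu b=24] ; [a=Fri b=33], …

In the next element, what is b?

B: -21, -12, -3, 6, 15, 24, 33 → 42 (+9 each step).

42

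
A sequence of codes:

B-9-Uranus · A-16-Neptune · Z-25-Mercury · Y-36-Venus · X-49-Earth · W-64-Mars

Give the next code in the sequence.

Letter — letters move back 1 place in the alphabet, wrapping A→Z: B, A, Z, Y, X, W → V.
Second component: 9, 16, 25, 36, 49, 64 → 81 (perfect squares: 3², 4², 5², …).
Planet: Uranus, Neptune, Mercury, Venus, Earth, Mars → Jupiter (runs through the planets Mercury→Neptune).
Putting it together: V-81-Jupiter.

V-81-Jupiter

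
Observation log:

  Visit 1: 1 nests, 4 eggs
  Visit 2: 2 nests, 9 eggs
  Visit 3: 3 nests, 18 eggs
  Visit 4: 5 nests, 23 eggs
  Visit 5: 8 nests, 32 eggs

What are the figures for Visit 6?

13 nests, 37 eggs

Nests — each term is the sum of the two before it: 1, 2, 3, 5, 8 → 13.
Eggs: alternating steps +5, +9, +5, +9, …, so 4, 9, 18, 23, 32 → 37.
Combining the parts gives 13 nests, 37 eggs.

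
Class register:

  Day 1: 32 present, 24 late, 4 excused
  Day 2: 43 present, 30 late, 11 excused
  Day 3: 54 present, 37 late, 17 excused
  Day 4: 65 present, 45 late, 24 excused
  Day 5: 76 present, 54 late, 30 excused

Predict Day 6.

Present: +11 each step, so 32, 43, 54, 65, 76 → 87.
Late: 24, 30, 37, 45, 54 → 64 (differences are 6, 7, 8, … (increasing by 1 each time)).
For the excused, alternating steps +7, +6, +7, +6, …: 4, 11, 17, 24, 30 → 37.
Combining the parts gives 87 present, 64 late, 37 excused.

87 present, 64 late, 37 excused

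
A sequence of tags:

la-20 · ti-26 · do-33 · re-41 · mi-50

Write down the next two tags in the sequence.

Note — runs through the solfège scale do→ti: la, ti, do, re, mi → fa → sol.
Second component — differences are 6, 7, 8, … (increasing by 1 each time): 20, 26, 33, 41, 50 → 60 → 71.
So the next two tags are fa-60 and sol-71.

fa-60, sol-71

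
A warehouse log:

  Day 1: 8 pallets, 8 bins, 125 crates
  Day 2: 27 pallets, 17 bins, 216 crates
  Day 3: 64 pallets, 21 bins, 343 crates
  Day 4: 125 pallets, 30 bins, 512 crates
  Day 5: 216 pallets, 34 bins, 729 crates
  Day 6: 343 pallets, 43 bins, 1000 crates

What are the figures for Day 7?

512 pallets, 47 bins, 1331 crates

Pallets — perfect cubes: 2³, 3³, 4³, …: 8, 27, 64, 125, 216, 343 → 512.
For the bins, alternating steps +9, +4, +9, +4, …: 8, 17, 21, 30, 34, 43 → 47.
Crates: perfect cubes: 5³, 6³, 7³, …; 125, 216, 343, 512, 729, 1000 → 1331.
Combining the parts gives 512 pallets, 47 bins, 1331 crates.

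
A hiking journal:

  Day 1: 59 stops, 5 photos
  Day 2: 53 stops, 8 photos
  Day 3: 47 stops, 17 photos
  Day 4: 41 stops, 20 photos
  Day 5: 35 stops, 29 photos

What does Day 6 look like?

Stops: 59, 53, 47, 41, 35 → 29 (−6 each step).
Photos: 5, 8, 17, 20, 29 → 32 (alternating steps +3, +9, +3, +9, …).
Combining the parts gives 29 stops, 32 photos.

29 stops, 32 photos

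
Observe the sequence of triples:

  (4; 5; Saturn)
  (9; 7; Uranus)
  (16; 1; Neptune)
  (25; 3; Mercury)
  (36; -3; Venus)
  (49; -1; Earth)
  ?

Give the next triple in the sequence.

First entry — perfect squares: 2², 3², 4², …: 4, 9, 16, 25, 36, 49 → 64.
Second entry: alternating steps +2, −6, +2, −6, …, so 5, 7, 1, 3, -3, -1 → -7.
Planet: Saturn, Uranus, Neptune, Mercury, Venus, Earth → Mars (runs through the planets Mercury→Neptune).
So the next triple is (64; -7; Mars).

(64; -7; Mars)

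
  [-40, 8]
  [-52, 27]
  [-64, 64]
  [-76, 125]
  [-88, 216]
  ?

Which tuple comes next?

For the first coordinate, −12 each step: -40, -52, -64, -76, -88 → -100.
Second coordinate: perfect cubes: 2³, 3³, 4³, …; 8, 27, 64, 125, 216 → 343.
So the next tuple is [-100, 343].

[-100, 343]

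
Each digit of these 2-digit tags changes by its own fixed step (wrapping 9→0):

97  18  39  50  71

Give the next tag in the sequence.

First digit: +2 each step, mod 10; 9, 1, 3, 5, 7 → 9.
Second digit — +1 each step, mod 10: 7, 8, 9, 0, 1 → 2.
So the next tag is 92.

92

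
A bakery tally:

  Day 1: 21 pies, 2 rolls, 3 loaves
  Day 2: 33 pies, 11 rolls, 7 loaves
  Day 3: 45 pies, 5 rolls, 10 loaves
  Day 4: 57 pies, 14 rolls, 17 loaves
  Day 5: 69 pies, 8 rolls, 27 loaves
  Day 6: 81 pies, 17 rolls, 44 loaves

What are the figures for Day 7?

93 pies, 11 rolls, 71 loaves

Pies: 21, 33, 45, 57, 69, 81 → 93 (+12 each step).
Rolls: alternating steps +9, −6, +9, −6, …, so 2, 11, 5, 14, 8, 17 → 11.
Loaves: each term is the sum of the two before it, so 3, 7, 10, 17, 27, 44 → 71.
Putting it together: 93 pies, 11 rolls, 71 loaves.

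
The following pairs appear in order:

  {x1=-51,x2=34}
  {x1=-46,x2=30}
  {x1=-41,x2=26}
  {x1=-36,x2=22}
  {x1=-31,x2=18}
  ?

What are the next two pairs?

{x1=-26,x2=14}, {x1=-21,x2=10}

X1 — +5 each step: -51, -46, -41, -36, -31 → -26 → -21.
X2: −4 each step; 34, 30, 26, 22, 18 → 14 → 10.
Putting the parts together: {x1=-26,x2=14} and then {x1=-21,x2=10}.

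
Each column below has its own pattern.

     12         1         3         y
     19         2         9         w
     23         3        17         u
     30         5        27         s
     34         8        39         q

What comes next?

41  13  53  o

For the first component, alternating steps +7, +4, +7, +4, …: 12, 19, 23, 30, 34 → 41.
Second component — each term is the sum of the two before it: 1, 2, 3, 5, 8 → 13.
Third component goes 3, 9, 17, 27, 39 → 53 (differences are 6, 8, 10, … (increasing by 2 each time)).
Letter: letters move back 2 places in the alphabet, so y, w, u, s, q → o.
Combining the parts gives 41  13  53  o.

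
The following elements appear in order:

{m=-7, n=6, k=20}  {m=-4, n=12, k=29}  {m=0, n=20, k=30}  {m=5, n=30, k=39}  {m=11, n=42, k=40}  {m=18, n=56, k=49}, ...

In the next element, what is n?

N: 6, 12, 20, 30, 42, 56 → 72 (differences are 6, 8, 10, … (increasing by 2 each time)).

72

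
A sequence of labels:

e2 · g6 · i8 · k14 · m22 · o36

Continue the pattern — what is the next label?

Letter: letters move forward 2 places in the alphabet, so e, g, i, k, m, o → q.
Second component goes 2, 6, 8, 14, 22, 36 → 58 (each term is the sum of the two before it).
So the next label is q58.

q58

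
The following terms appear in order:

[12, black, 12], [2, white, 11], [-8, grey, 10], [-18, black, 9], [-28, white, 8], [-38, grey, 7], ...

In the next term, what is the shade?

Shade — repeats black → white → grey: black, white, grey, black, white, grey → black.

black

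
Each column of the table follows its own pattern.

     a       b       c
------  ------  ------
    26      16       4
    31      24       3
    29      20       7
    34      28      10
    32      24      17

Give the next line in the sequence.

For the column a, alternating steps +5, −2, +5, −2, …: 26, 31, 29, 34, 32 → 37.
Column b: alternating steps +8, −4, +8, −4, …; 16, 24, 20, 28, 24 → 32.
Column c: 4, 3, 7, 10, 17 → 27 (each term is the sum of the two before it).
Putting it together: 37  32  27.

37  32  27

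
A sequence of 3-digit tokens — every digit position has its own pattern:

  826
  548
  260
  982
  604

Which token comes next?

326

First digit: 8, 5, 2, 9, 6 → 3 (−3 each step, mod 10).
For the second digit, +2 each step, mod 10: 2, 4, 6, 8, 0 → 2.
Third digit: +2 each step, mod 10; 6, 8, 0, 2, 4 → 6.
So the next token is 326.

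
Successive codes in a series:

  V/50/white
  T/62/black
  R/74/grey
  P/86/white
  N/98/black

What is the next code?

L/110/grey

Letter goes V, T, R, P, N → L (letters move back 2 places in the alphabet).
Second component — +12 each step: 50, 62, 74, 86, 98 → 110.
For the shade, repeats white → black → grey: white, black, grey, white, black → grey.
So the next code is L/110/grey.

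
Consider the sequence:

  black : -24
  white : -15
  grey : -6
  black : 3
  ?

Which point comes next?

white : 12

Shade: repeats black → white → grey, so black, white, grey, black → white.
Second component: -24, -15, -6, 3 → 12 (+9 each step).
Combining the parts gives white : 12.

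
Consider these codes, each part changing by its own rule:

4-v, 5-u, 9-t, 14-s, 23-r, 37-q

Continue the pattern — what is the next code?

60-p

First component: each term is the sum of the two before it, so 4, 5, 9, 14, 23, 37 → 60.
For the letter, letters move back 1 place in the alphabet: v, u, t, s, r, q → p.
So the next code is 60-p.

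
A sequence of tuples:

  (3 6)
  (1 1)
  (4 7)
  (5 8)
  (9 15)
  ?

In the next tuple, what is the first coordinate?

For the first coordinate, each term is the sum of the two before it: 3, 1, 4, 5, 9 → 14.

14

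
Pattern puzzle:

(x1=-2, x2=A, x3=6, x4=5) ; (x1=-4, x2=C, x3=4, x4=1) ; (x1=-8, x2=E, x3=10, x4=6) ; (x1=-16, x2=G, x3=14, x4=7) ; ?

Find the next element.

(x1=-32, x2=I, x3=24, x4=13)

X1: ×2 each step; -2, -4, -8, -16 → -32.
X2: letters move forward 2 places in the alphabet, so A, C, E, G → I.
X3: each term is the sum of the two before it; 6, 4, 10, 14 → 24.
X4: each term is the sum of the two before it, so 5, 1, 6, 7 → 13.
Combining the parts gives (x1=-32, x2=I, x3=24, x4=13).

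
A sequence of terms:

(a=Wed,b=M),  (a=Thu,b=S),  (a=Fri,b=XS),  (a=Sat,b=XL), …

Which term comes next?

For the a, runs through the weekdays Mon→Sun: Wed, Thu, Fri, Sat → Sun.
B goes M, S, XS, XL → L (runs backward through clothing sizes XS→XL).
So the next term is (a=Sun,b=L).

(a=Sun,b=L)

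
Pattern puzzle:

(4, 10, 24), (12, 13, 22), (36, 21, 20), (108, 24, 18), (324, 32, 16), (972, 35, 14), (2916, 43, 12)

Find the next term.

(8748, 46, 10)

For the first entry, ×3 each step: 4, 12, 36, 108, 324, 972, 2916 → 8748.
Second entry: alternating steps +3, +8, +3, +8, …; 10, 13, 21, 24, 32, 35, 43 → 46.
For the third entry, −2 each step: 24, 22, 20, 18, 16, 14, 12 → 10.
Combining the parts gives (8748, 46, 10).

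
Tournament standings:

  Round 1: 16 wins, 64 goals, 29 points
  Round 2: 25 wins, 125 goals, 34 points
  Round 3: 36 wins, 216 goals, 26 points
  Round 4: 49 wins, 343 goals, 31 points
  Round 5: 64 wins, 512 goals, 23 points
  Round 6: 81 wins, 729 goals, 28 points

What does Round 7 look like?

100 wins, 1000 goals, 20 points

Wins goes 16, 25, 36, 49, 64, 81 → 100 (perfect squares: 4², 5², 6², …).
Goals: perfect cubes: 4³, 5³, 6³, …; 64, 125, 216, 343, 512, 729 → 1000.
Points: alternating steps +5, −8, +5, −8, …; 29, 34, 26, 31, 23, 28 → 20.
Combining the parts gives 100 wins, 1000 goals, 20 points.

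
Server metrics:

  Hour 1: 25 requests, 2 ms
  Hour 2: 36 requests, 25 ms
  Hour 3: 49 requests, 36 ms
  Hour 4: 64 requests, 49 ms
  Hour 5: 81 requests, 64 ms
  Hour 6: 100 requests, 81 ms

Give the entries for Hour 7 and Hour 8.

For the requests, perfect squares: 5², 6², 7², …: 25, 36, 49, 64, 81, 100 → 121 → 144.
Ms: always the previous value of the requests; 2, 25, 36, 49, 64, 81 → 100 → 121.
So the next two records are 121 requests, 100 ms and 144 requests, 121 ms.

121 requests, 100 ms; 144 requests, 121 ms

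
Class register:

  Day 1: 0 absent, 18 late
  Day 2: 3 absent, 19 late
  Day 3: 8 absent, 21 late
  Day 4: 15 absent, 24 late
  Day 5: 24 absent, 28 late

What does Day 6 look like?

For the absent, differences are 3, 5, 7, … (increasing by 2 each time): 0, 3, 8, 15, 24 → 35.
For the late, differences are 1, 2, 3, … (increasing by 1 each time): 18, 19, 21, 24, 28 → 33.
Combining the parts gives 35 absent, 33 late.

35 absent, 33 late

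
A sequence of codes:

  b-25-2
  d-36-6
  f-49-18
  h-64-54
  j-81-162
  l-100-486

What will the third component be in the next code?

1458

Letter: letters move forward 2 places in the alphabet, so b, d, f, h, j, l → n.
Second component — perfect squares: 5², 6², 7², …: 25, 36, 49, 64, 81, 100 → 121.
Third component goes 2, 6, 18, 54, 162, 486 → 1458 (×3 each step).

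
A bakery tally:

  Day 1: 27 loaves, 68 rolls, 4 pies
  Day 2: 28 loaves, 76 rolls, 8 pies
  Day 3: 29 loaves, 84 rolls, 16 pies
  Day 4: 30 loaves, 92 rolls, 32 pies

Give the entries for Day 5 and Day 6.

Loaves goes 27, 28, 29, 30 → 31 → 32 (+1 each step).
Rolls: 68, 76, 84, 92 → 100 → 108 (+8 each step).
Pies — ×2 each step: 4, 8, 16, 32 → 64 → 128.
Putting the parts together: 31 loaves, 100 rolls, 64 pies and then 32 loaves, 108 rolls, 128 pies.

31 loaves, 100 rolls, 64 pies; 32 loaves, 108 rolls, 128 pies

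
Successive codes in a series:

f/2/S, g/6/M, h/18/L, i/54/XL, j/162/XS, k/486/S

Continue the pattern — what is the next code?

l/1458/M

For the letter, letters move forward 1 place in the alphabet: f, g, h, i, j, k → l.
Second component: ×3 each step; 2, 6, 18, 54, 162, 486 → 1458.
Size goes S, M, L, XL, XS, S → M (repeats S → M → L → XL → XS).
Putting it together: l/1458/M.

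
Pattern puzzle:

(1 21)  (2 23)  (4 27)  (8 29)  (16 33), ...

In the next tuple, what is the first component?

32

First component: 1, 2, 4, 8, 16 → 32 (×2 each step).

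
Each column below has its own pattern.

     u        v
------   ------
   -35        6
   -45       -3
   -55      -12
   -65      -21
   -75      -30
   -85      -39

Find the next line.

-95  -48

Column u goes -35, -45, -55, -65, -75, -85 → -95 (−10 each step).
Column v: −9 each step; 6, -3, -12, -21, -30, -39 → -48.
So the next line is -95  -48.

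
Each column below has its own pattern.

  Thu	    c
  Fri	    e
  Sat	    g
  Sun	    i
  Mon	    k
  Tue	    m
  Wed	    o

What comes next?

Day: Thu, Fri, Sat, Sun, Mon, Tue, Wed → Thu (runs through the weekdays Mon→Sun).
For the letter, letters move forward 2 places in the alphabet: c, e, g, i, k, m, o → q.
Putting it together: Thu  q.

Thu  q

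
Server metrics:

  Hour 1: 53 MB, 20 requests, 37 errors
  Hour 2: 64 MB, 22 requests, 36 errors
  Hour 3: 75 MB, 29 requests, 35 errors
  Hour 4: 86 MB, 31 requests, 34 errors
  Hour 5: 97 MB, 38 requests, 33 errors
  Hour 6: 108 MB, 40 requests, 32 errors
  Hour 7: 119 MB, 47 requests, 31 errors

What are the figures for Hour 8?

130 MB, 49 requests, 30 errors

MB goes 53, 64, 75, 86, 97, 108, 119 → 130 (+11 each step).
Requests: 20, 22, 29, 31, 38, 40, 47 → 49 (alternating steps +2, +7, +2, +7, …).
Errors: 37, 36, 35, 34, 33, 32, 31 → 30 (−1 each step).
Combining the parts gives 130 MB, 49 requests, 30 errors.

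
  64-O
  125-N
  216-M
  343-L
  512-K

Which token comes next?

729-J

First component: 64, 125, 216, 343, 512 → 729 (perfect cubes: 4³, 5³, 6³, …).
For the letter, letters move back 1 place in the alphabet: O, N, M, L, K → J.
Combining the parts gives 729-J.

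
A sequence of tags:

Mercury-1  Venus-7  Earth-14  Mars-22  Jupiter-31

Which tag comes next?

Planet — runs through the planets Mercury→Neptune: Mercury, Venus, Earth, Mars, Jupiter → Saturn.
Second component goes 1, 7, 14, 22, 31 → 41 (differences are 6, 7, 8, … (increasing by 1 each time)).
Combining the parts gives Saturn-41.

Saturn-41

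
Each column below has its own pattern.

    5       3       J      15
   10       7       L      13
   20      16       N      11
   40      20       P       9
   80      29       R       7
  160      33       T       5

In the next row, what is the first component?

320

First component — ×2 each step: 5, 10, 20, 40, 80, 160 → 320.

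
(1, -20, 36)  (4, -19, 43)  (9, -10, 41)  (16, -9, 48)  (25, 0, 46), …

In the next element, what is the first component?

36

First component goes 1, 4, 9, 16, 25 → 36 (perfect squares: 1², 2², 3², …).
Second component: -20, -19, -10, -9, 0 → 1 (alternating steps +1, +9, +1, +9, …).
Third component — alternating steps +7, −2, +7, −2, …: 36, 43, 41, 48, 46 → 53.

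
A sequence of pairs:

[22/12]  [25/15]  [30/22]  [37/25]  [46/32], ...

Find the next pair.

[57/35]

First part goes 22, 25, 30, 37, 46 → 57 (differences are 3, 5, 7, … (increasing by 2 each time)).
For the second part, alternating steps +3, +7, +3, +7, …: 12, 15, 22, 25, 32 → 35.
So the next pair is [57/35].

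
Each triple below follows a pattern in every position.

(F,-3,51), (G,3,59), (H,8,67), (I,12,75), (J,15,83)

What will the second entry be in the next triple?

Letter: letters move forward 1 place in the alphabet, so F, G, H, I, J → K.
Second entry: differences are 6, 5, 4, … (decreasing by 1 each time), so -3, 3, 8, 12, 15 → 17.
For the third entry, +8 each step: 51, 59, 67, 75, 83 → 91.

17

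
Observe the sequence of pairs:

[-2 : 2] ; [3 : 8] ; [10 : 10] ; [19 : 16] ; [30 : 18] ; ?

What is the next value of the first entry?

43

For the first entry, differences are 5, 7, 9, … (increasing by 2 each time): -2, 3, 10, 19, 30 → 43.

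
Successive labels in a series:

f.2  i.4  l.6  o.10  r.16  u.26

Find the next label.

x.42

Letter: letters move forward 3 places in the alphabet; f, i, l, o, r, u → x.
For the second component, each term is the sum of the two before it: 2, 4, 6, 10, 16, 26 → 42.
So the next label is x.42.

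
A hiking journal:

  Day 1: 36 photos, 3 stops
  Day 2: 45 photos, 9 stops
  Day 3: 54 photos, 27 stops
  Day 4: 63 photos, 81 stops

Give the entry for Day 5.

Photos: +9 each step, so 36, 45, 54, 63 → 72.
Stops goes 3, 9, 27, 81 → 243 (×3 each step).
So the next line is 72 photos, 243 stops.

72 photos, 243 stops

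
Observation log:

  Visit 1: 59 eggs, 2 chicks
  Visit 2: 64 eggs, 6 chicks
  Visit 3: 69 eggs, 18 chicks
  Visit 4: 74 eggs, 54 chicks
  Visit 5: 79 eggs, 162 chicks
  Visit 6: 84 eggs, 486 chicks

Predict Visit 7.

Eggs: +5 each step, so 59, 64, 69, 74, 79, 84 → 89.
Chicks: ×3 each step, so 2, 6, 18, 54, 162, 486 → 1458.
So the next record is 89 eggs, 1458 chicks.

89 eggs, 1458 chicks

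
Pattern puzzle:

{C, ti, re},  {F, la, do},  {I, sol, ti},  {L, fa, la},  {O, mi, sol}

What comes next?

{R, re, fa}

Letter: letters move forward 3 places in the alphabet; C, F, I, L, O → R.
First note: runs backward through the solfège scale do→ti, so ti, la, sol, fa, mi → re.
Second note: runs backward through the solfège scale do→ti, so re, do, ti, la, sol → fa.
Combining the parts gives {R, re, fa}.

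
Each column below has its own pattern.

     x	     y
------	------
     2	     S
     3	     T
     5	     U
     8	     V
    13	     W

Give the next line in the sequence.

21  X

For the column x, each term is the sum of the two before it: 2, 3, 5, 8, 13 → 21.
Column y: S, T, U, V, W → X (letters move forward 1 place in the alphabet).
Putting it together: 21  X.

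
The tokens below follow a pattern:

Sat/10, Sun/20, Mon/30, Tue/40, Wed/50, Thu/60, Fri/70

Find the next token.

Sat/80

Day: Sat, Sun, Mon, Tue, Wed, Thu, Fri → Sat (runs through the weekdays Mon→Sun).
Second component: 10, 20, 30, 40, 50, 60, 70 → 80 (+10 each step).
Putting it together: Sat/80.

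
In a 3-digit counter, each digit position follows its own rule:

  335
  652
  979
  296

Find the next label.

513

First digit: +3 each step, mod 10; 3, 6, 9, 2 → 5.
Second digit goes 3, 5, 7, 9 → 1 (+2 each step, mod 10).
For the third digit, −3 each step, mod 10: 5, 2, 9, 6 → 3.
So the next label is 513.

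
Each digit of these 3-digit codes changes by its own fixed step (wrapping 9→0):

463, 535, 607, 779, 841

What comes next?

913

First digit goes 4, 5, 6, 7, 8 → 9 (+1 each step, mod 10).
Second digit — −3 each step, mod 10: 6, 3, 0, 7, 4 → 1.
For the third digit, +2 each step, mod 10: 3, 5, 7, 9, 1 → 3.
So the next code is 913.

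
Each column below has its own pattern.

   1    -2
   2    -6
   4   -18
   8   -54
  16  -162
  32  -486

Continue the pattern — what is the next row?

For the first component, ×2 each step: 1, 2, 4, 8, 16, 32 → 64.
Second component goes -2, -6, -18, -54, -162, -486 → -1458 (×3 each step).
Putting it together: 64  -1458.

64  -1458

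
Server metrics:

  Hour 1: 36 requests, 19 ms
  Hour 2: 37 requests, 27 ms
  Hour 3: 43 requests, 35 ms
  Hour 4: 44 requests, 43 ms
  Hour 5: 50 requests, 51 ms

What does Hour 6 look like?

Requests: alternating steps +1, +6, +1, +6, …, so 36, 37, 43, 44, 50 → 51.
For the ms, +8 each step: 19, 27, 35, 43, 51 → 59.
So the next record is 51 requests, 59 ms.

51 requests, 59 ms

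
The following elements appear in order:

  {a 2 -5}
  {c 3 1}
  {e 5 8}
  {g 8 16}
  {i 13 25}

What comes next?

{k 21 35}

Letter — letters move forward 2 places in the alphabet: a, c, e, g, i → k.
Second component: each term is the sum of the two before it; 2, 3, 5, 8, 13 → 21.
Third component — differences are 6, 7, 8, … (increasing by 1 each time): -5, 1, 8, 16, 25 → 35.
So the next element is {k 21 35}.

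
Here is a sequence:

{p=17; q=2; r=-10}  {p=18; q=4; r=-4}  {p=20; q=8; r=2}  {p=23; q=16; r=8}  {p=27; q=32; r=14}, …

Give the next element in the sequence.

{p=32; q=64; r=20}

P: 17, 18, 20, 23, 27 → 32 (differences are 1, 2, 3, … (increasing by 1 each time)).
Q: ×2 each step; 2, 4, 8, 16, 32 → 64.
R: -10, -4, 2, 8, 14 → 20 (+6 each step).
Combining the parts gives {p=32; q=64; r=20}.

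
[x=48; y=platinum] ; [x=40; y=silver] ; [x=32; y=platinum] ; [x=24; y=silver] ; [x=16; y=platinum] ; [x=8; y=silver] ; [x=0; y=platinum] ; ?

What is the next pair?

X: −8 each step, so 48, 40, 32, 24, 16, 8, 0 → -8.
Y goes platinum, silver, platinum, silver, platinum, silver, platinum → silver (alternates platinum ↔ silver).
Combining the parts gives [x=-8; y=silver].

[x=-8; y=silver]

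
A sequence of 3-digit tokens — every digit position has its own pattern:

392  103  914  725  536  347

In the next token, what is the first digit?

1

First digit — −2 each step, mod 10: 3, 1, 9, 7, 5, 3 → 1.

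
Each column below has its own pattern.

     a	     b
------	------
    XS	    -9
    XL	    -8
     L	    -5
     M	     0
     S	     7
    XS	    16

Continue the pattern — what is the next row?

XL  27

Column a goes XS, XL, L, M, S, XS → XL (repeats XS → XL → L → M → S).
Column b: differences are 1, 3, 5, … (increasing by 2 each time), so -9, -8, -5, 0, 7, 16 → 27.
Putting it together: XL  27.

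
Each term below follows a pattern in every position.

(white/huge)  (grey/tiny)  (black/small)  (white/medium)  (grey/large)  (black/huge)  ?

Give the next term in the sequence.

(white/tiny)

Shade goes white, grey, black, white, grey, black → white (repeats white → grey → black).
Size goes huge, tiny, small, medium, large, huge → tiny (repeats huge → tiny → small → medium → large).
So the next term is (white/tiny).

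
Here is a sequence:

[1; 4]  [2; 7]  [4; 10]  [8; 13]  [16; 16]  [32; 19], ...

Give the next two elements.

For the first part, ×2 each step: 1, 2, 4, 8, 16, 32 → 64 → 128.
Second part: +3 each step, so 4, 7, 10, 13, 16, 19 → 22 → 25.
So the next two elements are [64; 22] and [128; 25].

[64; 22], [128; 25]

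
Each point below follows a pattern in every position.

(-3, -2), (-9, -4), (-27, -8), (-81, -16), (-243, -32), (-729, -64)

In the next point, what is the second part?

-128

Second part: ×2 each step, so -2, -4, -8, -16, -32, -64 → -128.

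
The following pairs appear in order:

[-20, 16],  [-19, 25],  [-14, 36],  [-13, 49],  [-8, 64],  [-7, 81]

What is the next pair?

[-2, 100]

First part: alternating steps +1, +5, +1, +5, …; -20, -19, -14, -13, -8, -7 → -2.
Second part: perfect squares: 4², 5², 6², …, so 16, 25, 36, 49, 64, 81 → 100.
Combining the parts gives [-2, 100].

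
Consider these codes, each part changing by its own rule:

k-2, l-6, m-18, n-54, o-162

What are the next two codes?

Letter goes k, l, m, n, o → p → q (letters move forward 1 place in the alphabet).
Second component goes 2, 6, 18, 54, 162 → 486 → 1458 (×3 each step).
So the next two codes are p-486 and q-1458.

p-486, q-1458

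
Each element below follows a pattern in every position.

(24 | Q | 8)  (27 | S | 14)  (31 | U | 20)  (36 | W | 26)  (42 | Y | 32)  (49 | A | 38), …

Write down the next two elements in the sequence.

(57 | C | 44), (66 | E | 50)

For the first part, differences are 3, 4, 5, … (increasing by 1 each time): 24, 27, 31, 36, 42, 49 → 57 → 66.
Letter: letters move forward 2 places in the alphabet, wrapping Z→A, so Q, S, U, W, Y, A → C → E.
Third part — +6 each step: 8, 14, 20, 26, 32, 38 → 44 → 50.
So the next two elements are (57 | C | 44) and (66 | E | 50).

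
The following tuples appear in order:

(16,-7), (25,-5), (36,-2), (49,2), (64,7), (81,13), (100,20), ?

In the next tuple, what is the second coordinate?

For the second coordinate, differences are 2, 3, 4, … (increasing by 1 each time): -7, -5, -2, 2, 7, 13, 20 → 28.

28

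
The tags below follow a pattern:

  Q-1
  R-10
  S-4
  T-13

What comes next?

U-7

Letter goes Q, R, S, T → U (letters move forward 1 place in the alphabet).
Second component goes 1, 10, 4, 13 → 7 (alternating steps +9, −6, +9, −6, …).
So the next tag is U-7.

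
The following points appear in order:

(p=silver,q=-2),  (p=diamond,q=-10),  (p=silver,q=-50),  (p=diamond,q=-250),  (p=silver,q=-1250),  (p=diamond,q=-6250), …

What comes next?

(p=silver,q=-31250)

P — alternates silver ↔ diamond: silver, diamond, silver, diamond, silver, diamond → silver.
Q: ×5 each step; -2, -10, -50, -250, -1250, -6250 → -31250.
Putting it together: (p=silver,q=-31250).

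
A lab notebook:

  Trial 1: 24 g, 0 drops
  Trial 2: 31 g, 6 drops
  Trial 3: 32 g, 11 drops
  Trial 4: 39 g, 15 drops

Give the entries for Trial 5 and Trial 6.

40 g, 18 drops; 47 g, 20 drops

G — alternating steps +7, +1, +7, +1, …: 24, 31, 32, 39 → 40 → 47.
Drops — differences are 6, 5, 4, … (decreasing by 1 each time): 0, 6, 11, 15 → 18 → 20.
So the next two rows are 40 g, 18 drops and 47 g, 20 drops.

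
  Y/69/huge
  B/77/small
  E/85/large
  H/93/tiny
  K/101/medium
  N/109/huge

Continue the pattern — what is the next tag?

Q/117/small

Letter — letters move forward 3 places in the alphabet, wrapping Z→A: Y, B, E, H, K, N → Q.
Second component goes 69, 77, 85, 93, 101, 109 → 117 (+8 each step).
Size: repeats huge → small → large → tiny → medium; huge, small, large, tiny, medium, huge → small.
So the next tag is Q/117/small.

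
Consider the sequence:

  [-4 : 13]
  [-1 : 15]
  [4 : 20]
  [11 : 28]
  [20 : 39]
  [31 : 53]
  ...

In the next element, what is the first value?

44

For the first value, differences are 3, 5, 7, … (increasing by 2 each time): -4, -1, 4, 11, 20, 31 → 44.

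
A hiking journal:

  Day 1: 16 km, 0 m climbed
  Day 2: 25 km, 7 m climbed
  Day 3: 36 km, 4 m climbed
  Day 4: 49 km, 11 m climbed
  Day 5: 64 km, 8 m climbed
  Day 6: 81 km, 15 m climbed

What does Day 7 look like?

100 km, 12 m climbed

Km goes 16, 25, 36, 49, 64, 81 → 100 (perfect squares: 4², 5², 6², …).
M climbed: 0, 7, 4, 11, 8, 15 → 12 (alternating steps +7, −3, +7, −3, …).
So the next line is 100 km, 12 m climbed.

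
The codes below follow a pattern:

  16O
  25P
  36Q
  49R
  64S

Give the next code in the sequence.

81T

First component: perfect squares: 4², 5², 6², …; 16, 25, 36, 49, 64 → 81.
Letter: O, P, Q, R, S → T (letters move forward 1 place in the alphabet).
So the next code is 81T.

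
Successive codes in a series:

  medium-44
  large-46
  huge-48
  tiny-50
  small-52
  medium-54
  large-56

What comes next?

For the size, repeats medium → large → huge → tiny → small: medium, large, huge, tiny, small, medium, large → huge.
Second component: +2 each step; 44, 46, 48, 50, 52, 54, 56 → 58.
So the next code is huge-58.

huge-58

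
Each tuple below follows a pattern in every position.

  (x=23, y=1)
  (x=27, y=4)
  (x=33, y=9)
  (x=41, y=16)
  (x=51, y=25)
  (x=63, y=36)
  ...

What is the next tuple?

(x=77, y=49)

X: differences are 4, 6, 8, … (increasing by 2 each time), so 23, 27, 33, 41, 51, 63 → 77.
Y: 1, 4, 9, 16, 25, 36 → 49 (perfect squares: 1², 2², 3², …).
Combining the parts gives (x=77, y=49).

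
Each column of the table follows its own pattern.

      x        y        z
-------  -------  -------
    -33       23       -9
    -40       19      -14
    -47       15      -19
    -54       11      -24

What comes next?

-61  7  -29

Column x: −7 each step, so -33, -40, -47, -54 → -61.
Column y goes 23, 19, 15, 11 → 7 (−4 each step).
Column z: −5 each step, so -9, -14, -19, -24 → -29.
Combining the parts gives -61  7  -29.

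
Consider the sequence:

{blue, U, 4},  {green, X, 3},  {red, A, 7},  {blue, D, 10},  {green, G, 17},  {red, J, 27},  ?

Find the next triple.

Colour: repeats blue → green → red, so blue, green, red, blue, green, red → blue.
Letter — letters move forward 3 places in the alphabet, wrapping Z→A: U, X, A, D, G, J → M.
Third component goes 4, 3, 7, 10, 17, 27 → 44 (each term is the sum of the two before it).
Combining the parts gives {blue, M, 44}.

{blue, M, 44}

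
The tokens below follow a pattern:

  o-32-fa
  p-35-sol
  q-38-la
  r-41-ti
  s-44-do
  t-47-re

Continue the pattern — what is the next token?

u-50-mi

Letter goes o, p, q, r, s, t → u (letters move forward 1 place in the alphabet).
Second component: +3 each step, so 32, 35, 38, 41, 44, 47 → 50.
Note: fa, sol, la, ti, do, re → mi (runs through the solfège scale do→ti).
Putting it together: u-50-mi.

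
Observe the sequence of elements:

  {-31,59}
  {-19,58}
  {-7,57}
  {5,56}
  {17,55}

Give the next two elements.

{29,54}, {41,53}

For the first slot, +12 each step: -31, -19, -7, 5, 17 → 29 → 41.
Second slot goes 59, 58, 57, 56, 55 → 54 → 53 (−1 each step).
So the next two elements are {29,54} and {41,53}.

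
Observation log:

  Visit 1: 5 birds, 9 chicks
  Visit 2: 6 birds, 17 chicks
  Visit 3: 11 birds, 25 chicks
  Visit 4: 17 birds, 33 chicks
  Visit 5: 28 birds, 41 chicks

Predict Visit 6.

For the birds, each term is the sum of the two before it: 5, 6, 11, 17, 28 → 45.
Chicks: +8 each step; 9, 17, 25, 33, 41 → 49.
So the next line is 45 birds, 49 chicks.

45 birds, 49 chicks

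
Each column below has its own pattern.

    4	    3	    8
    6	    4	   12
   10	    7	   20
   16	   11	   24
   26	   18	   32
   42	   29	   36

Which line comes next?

68  47  44

First component: each term is the sum of the two before it; 4, 6, 10, 16, 26, 42 → 68.
Second component — each term is the sum of the two before it: 3, 4, 7, 11, 18, 29 → 47.
Third component — alternating steps +4, +8, +4, +8, …: 8, 12, 20, 24, 32, 36 → 44.
So the next line is 68  47  44.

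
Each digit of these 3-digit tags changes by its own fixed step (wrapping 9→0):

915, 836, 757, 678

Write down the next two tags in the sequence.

First digit: −1 each step, mod 10, so 9, 8, 7, 6 → 5 → 4.
Second digit: +2 each step, mod 10; 1, 3, 5, 7 → 9 → 1.
For the third digit, +1 each step, mod 10: 5, 6, 7, 8 → 9 → 0.
Putting the parts together: 599 and then 410.

599, 410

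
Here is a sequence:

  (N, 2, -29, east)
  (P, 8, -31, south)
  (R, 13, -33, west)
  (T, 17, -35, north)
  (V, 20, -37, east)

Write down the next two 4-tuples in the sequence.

Letter: letters move forward 2 places in the alphabet, so N, P, R, T, V → X → Z.
Second component: differences are 6, 5, 4, … (decreasing by 1 each time); 2, 8, 13, 17, 20 → 22 → 23.
Third component: −2 each step, so -29, -31, -33, -35, -37 → -39 → -41.
Direction goes east, south, west, north, east → south → west (repeats east → south → west → north).
Putting the parts together: (X, 22, -39, south) and then (Z, 23, -41, west).

(X, 22, -39, south), (Z, 23, -41, west)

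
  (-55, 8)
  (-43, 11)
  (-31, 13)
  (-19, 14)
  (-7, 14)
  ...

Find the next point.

(5, 13)

First value — +12 each step: -55, -43, -31, -19, -7 → 5.
Second value: differences are 3, 2, 1, … (decreasing by 1 each time); 8, 11, 13, 14, 14 → 13.
Putting it together: (5, 13).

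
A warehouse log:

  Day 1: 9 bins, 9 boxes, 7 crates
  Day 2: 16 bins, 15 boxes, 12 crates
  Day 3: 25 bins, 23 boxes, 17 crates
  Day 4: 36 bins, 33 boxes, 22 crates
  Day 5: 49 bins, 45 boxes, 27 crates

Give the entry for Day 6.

Bins: 9, 16, 25, 36, 49 → 64 (perfect squares: 3², 4², 5², …).
Boxes goes 9, 15, 23, 33, 45 → 59 (differences are 6, 8, 10, … (increasing by 2 each time)).
Crates: +5 each step, so 7, 12, 17, 22, 27 → 32.
Combining the parts gives 64 bins, 59 boxes, 32 crates.

64 bins, 59 boxes, 32 crates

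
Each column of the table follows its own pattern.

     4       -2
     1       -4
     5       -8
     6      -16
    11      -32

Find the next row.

17  -64

First component: each term is the sum of the two before it; 4, 1, 5, 6, 11 → 17.
Second component: ×2 each step; -2, -4, -8, -16, -32 → -64.
So the next row is 17  -64.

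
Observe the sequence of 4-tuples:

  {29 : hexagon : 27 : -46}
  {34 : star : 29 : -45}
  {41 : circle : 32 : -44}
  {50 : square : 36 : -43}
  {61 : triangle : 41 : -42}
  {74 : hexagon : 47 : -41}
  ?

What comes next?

First value: differences are 5, 7, 9, … (increasing by 2 each time); 29, 34, 41, 50, 61, 74 → 89.
Shape goes hexagon, star, circle, square, triangle, hexagon → star (repeats hexagon → star → circle → square → triangle).
Third value: differences are 2, 3, 4, … (increasing by 1 each time); 27, 29, 32, 36, 41, 47 → 54.
Fourth value goes -46, -45, -44, -43, -42, -41 → -40 (+1 each step).
Putting it together: {89 : star : 54 : -40}.

{89 : star : 54 : -40}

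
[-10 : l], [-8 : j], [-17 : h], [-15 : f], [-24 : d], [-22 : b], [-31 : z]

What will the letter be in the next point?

First value goes -10, -8, -17, -15, -24, -22, -31 → -29 (alternating steps +2, −9, +2, −9, …).
Letter — letters move back 2 places in the alphabet, wrapping A→Z: l, j, h, f, d, b, z → x.

x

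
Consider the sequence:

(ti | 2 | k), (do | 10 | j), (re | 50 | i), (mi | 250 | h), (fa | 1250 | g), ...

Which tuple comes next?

(sol | 6250 | f)

Note goes ti, do, re, mi, fa → sol (runs through the solfège scale do→ti).
Second coordinate — ×5 each step: 2, 10, 50, 250, 1250 → 6250.
Letter — letters move back 1 place in the alphabet: k, j, i, h, g → f.
Putting it together: (sol | 6250 | f).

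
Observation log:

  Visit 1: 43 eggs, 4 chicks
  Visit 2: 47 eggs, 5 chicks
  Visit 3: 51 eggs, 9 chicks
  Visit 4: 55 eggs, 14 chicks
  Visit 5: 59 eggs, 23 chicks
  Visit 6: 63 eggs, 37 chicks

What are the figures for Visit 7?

67 eggs, 60 chicks

Eggs — +4 each step: 43, 47, 51, 55, 59, 63 → 67.
For the chicks, each term is the sum of the two before it: 4, 5, 9, 14, 23, 37 → 60.
Putting it together: 67 eggs, 60 chicks.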